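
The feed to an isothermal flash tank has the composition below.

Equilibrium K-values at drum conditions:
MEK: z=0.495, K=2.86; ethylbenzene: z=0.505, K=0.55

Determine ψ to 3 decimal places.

Rachford–Rice: g(ψ) = Σ zᵢ(Kᵢ−1)/(1+ψ(Kᵢ−1)) = 0.
g(0) = ΣzᵢKᵢ − 1 = 0.693 and g(1) = 1 − Σzᵢ/Kᵢ = -0.091, so a root lies in (0, 1).
Binary case is linear: z₁(K₁−1)(1+ψ(K₂−1)) + z₂(K₂−1)(1+ψ(K₁−1)) = 0
⇒ ψ = [z₁(K₁−1)+z₂(K₂−1)] / [−(K₁−1)(K₂−1)] = 0.6935/0.8370 = 0.828

ψ = 0.828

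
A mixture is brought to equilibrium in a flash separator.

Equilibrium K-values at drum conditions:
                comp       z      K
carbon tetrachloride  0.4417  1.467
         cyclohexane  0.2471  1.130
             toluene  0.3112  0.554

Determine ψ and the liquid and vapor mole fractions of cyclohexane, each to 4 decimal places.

ψ = 0.6080, x_cyclohexane = 0.2290, y_cyclohexane = 0.2588

Iterate (Newton) starting at ψ = 0.56:
  ψ = 0.5600: g = 0.00845, g' = -0.1741 → ψ = 0.6085
  ψ = 0.6085: g = -0.00011, g' = -0.1786 → ψ = 0.6080
Converged at ψ = 0.6080.
Compositions from xᵢ = zᵢ/(1+ψ(Kᵢ−1)), yᵢ = Kᵢxᵢ:
  carbon tetrachloride: x = 0.3440, y = 0.5047
  cyclohexane: x = 0.2290, y = 0.2588
  toluene: x = 0.4270, y = 0.2365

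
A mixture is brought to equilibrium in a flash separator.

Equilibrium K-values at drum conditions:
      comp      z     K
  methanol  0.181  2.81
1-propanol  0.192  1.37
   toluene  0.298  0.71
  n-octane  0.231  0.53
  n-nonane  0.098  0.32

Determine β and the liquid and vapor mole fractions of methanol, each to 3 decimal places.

β = 0.237, x_methanol = 0.127, y_methanol = 0.356

Material balance + equilibrium reduce to Σ zᵢ(Kᵢ−1)/(1+β(Kᵢ−1)) = 0.
Check two-phase: ΣzᵢKᵢ = 1.137 > 1 and Σzᵢ/Kᵢ = 1.366 > 1, so g(0) = 0.137 > 0 and g(1) = -0.366 < 0.
Newton iteration, β⁰ = 0.5:
  β = 0.500: g = -0.1120, g' = -0.408 → β = 0.225
  β = 0.225: g = 0.0058, g' = -0.477 → β = 0.237
Converged at β = 0.237.
Compositions from xᵢ = zᵢ/(1+β(Kᵢ−1)), yᵢ = Kᵢxᵢ:
  methanol: x = 0.127, y = 0.356
  1-propanol: x = 0.177, y = 0.242
  toluene: x = 0.320, y = 0.227
  n-octane: x = 0.260, y = 0.138
  n-nonane: x = 0.117, y = 0.037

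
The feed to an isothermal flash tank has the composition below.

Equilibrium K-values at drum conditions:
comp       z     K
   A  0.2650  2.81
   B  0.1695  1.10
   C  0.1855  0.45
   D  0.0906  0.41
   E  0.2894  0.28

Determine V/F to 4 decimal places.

V/F = 0.1387

Material balance + equilibrium reduce to Σ zᵢ(Kᵢ−1)/(1+V/F(Kᵢ−1)) = 0.
g(0) = ΣzᵢKᵢ − 1 = 0.1328 and g(1) = 1 − Σzᵢ/Kᵢ = -0.9152, so a root lies in (0, 1).
Newton iteration, V/F⁰ = 0.42:
  V/F = 0.4200: g = -0.21366, g' = -0.7407 → V/F = 0.1315
  V/F = 0.1315: g = 0.00605, g' = -0.8534 → V/F = 0.1386
  V/F = 0.1386: g = 0.00003, g' = -0.8448 → V/F = 0.1387
Converged at V/F = 0.1387.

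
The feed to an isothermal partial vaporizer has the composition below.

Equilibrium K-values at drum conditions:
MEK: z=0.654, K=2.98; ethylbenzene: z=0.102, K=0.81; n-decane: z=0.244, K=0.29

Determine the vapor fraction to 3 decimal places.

Newton iteration, ψ⁰ = 0.5:
  ψ = 0.500: g = 0.3607, g' = -0.948 → ψ = 0.881
  ψ = 0.881: g = -0.0136, g' = -1.222 → ψ = 0.870
  ψ = 0.870: g = -0.0002, g' = -1.191 → ψ = 0.869
Converged at ψ = 0.869.

ψ = 0.869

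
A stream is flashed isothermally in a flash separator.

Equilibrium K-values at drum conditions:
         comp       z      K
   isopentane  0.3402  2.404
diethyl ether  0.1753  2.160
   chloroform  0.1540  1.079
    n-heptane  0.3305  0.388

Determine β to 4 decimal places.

Rachford–Rice: g(β) = Σ zᵢ(Kᵢ−1)/(1+β(Kᵢ−1)) = 0.
g(0) = ΣzᵢKᵢ − 1 = 0.4909 and g(1) = 1 − Σzᵢ/Kᵢ = -0.2172, so a root lies in (0, 1).
Newton–Raphson from β = 0.5:
  β = 0.5000: g = 0.12959, g' = -0.5839 → β = 0.7219
  β = 0.7219: g = -0.00299, g' = -0.6334 → β = 0.7172
Converged at β = 0.7172.

β = 0.7172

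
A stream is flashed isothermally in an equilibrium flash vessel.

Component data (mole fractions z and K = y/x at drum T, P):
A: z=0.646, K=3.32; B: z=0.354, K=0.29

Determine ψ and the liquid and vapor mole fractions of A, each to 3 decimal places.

ψ = 0.757, x_A = 0.234, y_A = 0.778

Rachford–Rice: g(ψ) = Σ zᵢ(Kᵢ−1)/(1+ψ(Kᵢ−1)) = 0.
Check two-phase: ΣzᵢKᵢ = 2.247 > 1 and Σzᵢ/Kᵢ = 1.415 > 1, so g(0) = 1.247 > 0 and g(1) = -0.415 < 0.
Newton–Raphson from ψ = 0.54:
  ψ = 0.540: g = 0.2576, g' = -1.154 → ψ = 0.763
  ψ = 0.763: g = -0.0077, g' = -1.303 → ψ = 0.757
Converged at ψ = 0.757.
Compositions from xᵢ = zᵢ/(1+ψ(Kᵢ−1)), yᵢ = Kᵢxᵢ:
  A: x = 0.234, y = 0.778
  B: x = 0.766, y = 0.222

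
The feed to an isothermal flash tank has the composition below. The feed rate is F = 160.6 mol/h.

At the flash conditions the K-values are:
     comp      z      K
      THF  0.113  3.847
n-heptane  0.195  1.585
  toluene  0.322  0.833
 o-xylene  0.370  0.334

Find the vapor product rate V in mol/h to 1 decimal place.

V = 24.4 mol/h

Newton–Raphson from ψ = 0.5:
  ψ = 0.500: g = -0.2071, g' = -0.575 → ψ = 0.140
  ψ = 0.140: g = 0.0086, g' = -0.734 → ψ = 0.152
Converged at ψ = 0.152.
Then V = ψ·F = 0.1519·160.6 = 24.4 mol/h and L = F − V = 136.2 mol/h.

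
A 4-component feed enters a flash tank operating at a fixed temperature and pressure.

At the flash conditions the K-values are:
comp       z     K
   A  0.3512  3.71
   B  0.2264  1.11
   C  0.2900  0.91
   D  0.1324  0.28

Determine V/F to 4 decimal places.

Material balance + equilibrium reduce to Σ zᵢ(Kᵢ−1)/(1+V/F(Kᵢ−1)) = 0.
g(0) = ΣzᵢKᵢ − 1 = 0.8552 and g(1) = 1 − Σzᵢ/Kᵢ = -0.0902, so a root lies in (0, 1).
Iterate (Newton) starting at V/F = 0.5:
  V/F = 0.5000: g = 0.25147, g' = -0.6377 → V/F = 0.8944
  V/F = 0.8944: g = 0.00455, g' = -0.7665 → V/F = 0.9003
Converged at V/F = 0.9003.

V/F = 0.9003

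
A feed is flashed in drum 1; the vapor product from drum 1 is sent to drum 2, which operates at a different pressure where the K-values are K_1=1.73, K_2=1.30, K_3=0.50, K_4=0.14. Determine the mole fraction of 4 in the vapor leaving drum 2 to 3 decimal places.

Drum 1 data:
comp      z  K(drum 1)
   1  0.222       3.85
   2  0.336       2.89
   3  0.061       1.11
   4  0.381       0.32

Drum 1:
Rachford–Rice: g(ψ₁) = Σ zᵢ(Kᵢ−1)/(1+ψ₁(Kᵢ−1)) = 0.
Feasibility: ΣzᵢKᵢ = 2.015, Σzᵢ/Kᵢ = 1.420 — both > 1, two phases present.
Iterate (Newton) starting at ψ₁ = 0.5:
  ψ₁ = 0.500: g = 0.2012, g' = -1.029 → ψ₁ = 0.696
  ψ₁ = 0.696: g = 0.0012, g' = -1.062 → ψ₁ = 0.697
Converged at ψ₁ = 0.697.
Drum-1 compositions:
  1: x = 0.074, y = 0.286
  2: x = 0.145, y = 0.419
  3: x = 0.057, y = 0.063
  4: x = 0.724, y = 0.232
Drum-2 feed = drum-1 vapor: z₂ = (0.2863, 0.4192, 0.0629, 0.2317).
Drum 2:
Newton–Raphson from ψ₂ = 0.5:
  ψ₂ = 0.500: g = -0.1290, g' = -0.666 → ψ₂ = 0.306
  ψ₂ = 0.306: g = -0.0216, g' = -0.471 → ψ₂ = 0.260
  ψ₂ = 0.260: g = -0.0006, g' = -0.445 → ψ₂ = 0.259
Converged at ψ₂ = 0.259.
  1: x = 0.241, y = 0.417
  2: x = 0.389, y = 0.506
  3: x = 0.072, y = 0.036
  4: x = 0.298, y = 0.042

y_4 (drum 2) = 0.042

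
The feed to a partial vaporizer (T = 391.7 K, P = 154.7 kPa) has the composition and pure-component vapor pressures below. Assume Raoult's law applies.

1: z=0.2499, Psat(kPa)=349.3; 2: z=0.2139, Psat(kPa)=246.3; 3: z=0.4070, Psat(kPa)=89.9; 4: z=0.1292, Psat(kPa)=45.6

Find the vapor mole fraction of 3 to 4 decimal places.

Raoult's law: Kᵢ = Pᵢˢᵃᵗ/P = Pᵢˢᵃᵗ/154.7.
  K_1 = 349.3/154.7 = 2.257919, K_2 = 246.3/154.7 = 1.592114, K_3 = 89.9/154.7 = 0.581125, K_4 = 45.6/154.7 = 0.294764
Material balance + equilibrium reduce to Σ zᵢ(Kᵢ−1)/(1+β(Kᵢ−1)) = 0.
Check two-phase: ΣzᵢKᵢ = 1.1794 > 1 and Σzᵢ/Kᵢ = 1.3837 > 1, so g(0) = 0.1794 > 0 and g(1) = -0.3837 < 0.
Newton iteration, β⁰ = 0.34:
  β = 0.3400: g = 0.00696, g' = -0.4542 → β = 0.3553
Converged at β = 0.3553.
Compositions from xᵢ = zᵢ/(1+β(Kᵢ−1)), yᵢ = Kᵢxᵢ:
  1: x = 0.1727, y = 0.3899
  2: x = 0.1767, y = 0.2814
  3: x = 0.4782, y = 0.2779
  4: x = 0.1724, y = 0.0508

y_3 = 0.2779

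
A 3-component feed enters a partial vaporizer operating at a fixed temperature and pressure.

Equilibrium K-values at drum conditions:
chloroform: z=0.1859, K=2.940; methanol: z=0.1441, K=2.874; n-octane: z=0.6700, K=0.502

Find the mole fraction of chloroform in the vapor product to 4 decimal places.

y_chloroform = 0.3404

Newton iteration, β⁰ = 0.32:
  β = 0.3200: g = -0.00559, g' = -0.6992 → β = 0.3120
Converged at β = 0.3120.
Compositions from xᵢ = zᵢ/(1+β(Kᵢ−1)), yᵢ = Kᵢxᵢ:
  chloroform: x = 0.1158, y = 0.3404
  methanol: x = 0.0909, y = 0.2613
  n-octane: x = 0.7933, y = 0.3982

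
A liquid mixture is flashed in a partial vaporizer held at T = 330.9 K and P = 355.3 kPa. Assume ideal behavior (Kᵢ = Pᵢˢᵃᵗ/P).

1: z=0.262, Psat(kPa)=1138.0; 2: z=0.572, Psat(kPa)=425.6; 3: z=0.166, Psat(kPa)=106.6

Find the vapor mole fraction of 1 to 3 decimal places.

Raoult's law: Kᵢ = Pᵢˢᵃᵗ/P = Pᵢˢᵃᵗ/355.3.
  K_1 = 1138.0/355.3 = 3.20293, K_2 = 425.6/355.3 = 1.19786, K_3 = 106.6/355.3 = 0.30003
Material balance + equilibrium reduce to Σ zᵢ(Kᵢ−1)/(1+ψ(Kᵢ−1)) = 0.
Check two-phase: ΣzᵢKᵢ = 1.574 > 1 and Σzᵢ/Kᵢ = 1.113 > 1, so g(0) = 0.574 > 0 and g(1) = -0.113 < 0.
Newton iteration, ψ⁰ = 0.38:
  ψ = 0.380: g = 0.2611, g' = -0.547 → ψ = 0.857
  ψ = 0.857: g = 0.0060, g' = -0.677 → ψ = 0.866
Converged at ψ = 0.866.
Compositions from xᵢ = zᵢ/(1+ψ(Kᵢ−1)), yᵢ = Kᵢxᵢ:
  1: x = 0.090, y = 0.289
  2: x = 0.488, y = 0.585
  3: x = 0.422, y = 0.126

y_1 = 0.289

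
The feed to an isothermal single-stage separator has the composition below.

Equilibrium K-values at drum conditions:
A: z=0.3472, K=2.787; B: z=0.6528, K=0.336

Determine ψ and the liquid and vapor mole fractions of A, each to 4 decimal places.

ψ = 0.1576, x_A = 0.2709, y_A = 0.7550

Let ψ = V/F and solve Σ zᵢ(Kᵢ−1)/(1+ψ(Kᵢ−1)) = 0.
Check two-phase: ΣzᵢKᵢ = 1.1870 > 1 and Σzᵢ/Kᵢ = 2.0674 > 1, so g(0) = 0.1870 > 0 and g(1) = -1.0674 < 0.
Binary case is linear: z₁(K₁−1)(1+ψ(K₂−1)) + z₂(K₂−1)(1+ψ(K₁−1)) = 0
⇒ ψ = [z₁(K₁−1)+z₂(K₂−1)] / [−(K₁−1)(K₂−1)] = 0.18699/1.18657 = 0.1576
Compositions from xᵢ = zᵢ/(1+ψ(Kᵢ−1)), yᵢ = Kᵢxᵢ:
  A: x = 0.2709, y = 0.7550
  B: x = 0.7291, y = 0.2450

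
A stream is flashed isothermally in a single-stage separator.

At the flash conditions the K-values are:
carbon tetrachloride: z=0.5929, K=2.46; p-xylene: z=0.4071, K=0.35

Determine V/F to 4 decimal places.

V/F = 0.6333

Binary case is linear: z₁(K₁−1)(1+V/F(K₂−1)) + z₂(K₂−1)(1+V/F(K₁−1)) = 0
⇒ V/F = [z₁(K₁−1)+z₂(K₂−1)] / [−(K₁−1)(K₂−1)] = 0.60102/0.94900 = 0.6333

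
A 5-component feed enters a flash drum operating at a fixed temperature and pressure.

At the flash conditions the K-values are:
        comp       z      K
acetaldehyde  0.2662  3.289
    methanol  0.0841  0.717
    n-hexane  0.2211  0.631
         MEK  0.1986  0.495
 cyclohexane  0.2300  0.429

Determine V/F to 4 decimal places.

V/F = 0.2553

Material balance + equilibrium reduce to Σ zᵢ(Kᵢ−1)/(1+V/F(Kᵢ−1)) = 0.
Feasibility: ΣzᵢKᵢ = 1.2723, Σzᵢ/Kᵢ = 1.4860 — both > 1, two phases present.
Newton iteration, V/F⁰ = 0.5:
  V/F = 0.5000: g = -0.16161, g' = -0.5952 → V/F = 0.2285
  V/F = 0.2285: g = 0.02113, g' = -0.8088 → V/F = 0.2546
  V/F = 0.2546: g = 0.00051, g' = -0.7706 → V/F = 0.2553
Converged at V/F = 0.2553.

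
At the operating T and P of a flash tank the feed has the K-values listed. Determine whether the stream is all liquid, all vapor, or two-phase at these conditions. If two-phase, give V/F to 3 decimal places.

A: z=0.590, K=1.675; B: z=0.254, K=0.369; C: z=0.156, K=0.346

ΣzᵢKᵢ = 1.136; Σzᵢ/Kᵢ = 1.491.
Both exceed 1, so a two-phase solution exists.
Rachford–Rice: g(ψ) = Σ zᵢ(Kᵢ−1)/(1+ψ(Kᵢ−1)) = 0.
Newton–Raphson from ψ = 0.34:
  ψ = 0.340: g = -0.0113, g' = -0.452 → ψ = 0.315
Converged at ψ = 0.315.

two-phase, V/F = 0.315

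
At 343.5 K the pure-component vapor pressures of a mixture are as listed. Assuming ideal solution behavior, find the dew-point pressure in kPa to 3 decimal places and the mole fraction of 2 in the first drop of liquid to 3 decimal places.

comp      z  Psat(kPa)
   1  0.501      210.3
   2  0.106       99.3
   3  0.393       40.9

Pdew = 76.578 kPa, x_2 = 0.082

At the dew point ψ → 1, so Σzᵢ/Kᵢ = 1 with Kᵢ = Pᵢˢᵃᵗ/P ⇒ 1/P = Σzᵢ/Pᵢˢᵃᵗ.
1/P = 0.501/210.3 + 0.106/99.3 + 0.393/40.9 = 0.013059 ⇒ P = 76.578 kPa
xᵢ = zᵢP/Pᵢˢᵃᵗ ⇒ x_2 = 0.106·76.578/99.3 = 0.082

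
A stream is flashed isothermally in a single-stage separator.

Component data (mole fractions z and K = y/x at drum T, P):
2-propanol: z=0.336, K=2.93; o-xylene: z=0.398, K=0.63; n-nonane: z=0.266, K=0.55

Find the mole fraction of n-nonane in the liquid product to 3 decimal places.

x_n-nonane = 0.341

Material balance + equilibrium reduce to Σ zᵢ(Kᵢ−1)/(1+V/F(Kᵢ−1)) = 0.
Check two-phase: ΣzᵢKᵢ = 1.382 > 1 and Σzᵢ/Kᵢ = 1.230 > 1, so g(0) = 0.382 > 0 and g(1) = -0.230 < 0.
Iterate (Newton) starting at V/F = 0.5:
  V/F = 0.500: g = -0.0051, g' = -0.496 → V/F = 0.490
Converged at V/F = 0.490.
Compositions from xᵢ = zᵢ/(1+V/F(Kᵢ−1)), yᵢ = Kᵢxᵢ:
  2-propanol: x = 0.173, y = 0.506
  o-xylene: x = 0.486, y = 0.306
  n-nonane: x = 0.341, y = 0.188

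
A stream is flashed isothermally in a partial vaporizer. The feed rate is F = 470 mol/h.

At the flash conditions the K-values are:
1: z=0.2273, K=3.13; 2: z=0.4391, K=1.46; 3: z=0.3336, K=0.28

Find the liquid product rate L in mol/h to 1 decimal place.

Iterate (Newton) starting at ψ = 0.34:
  ψ = 0.3400: g = 0.13741, g' = -0.7196 → ψ = 0.5310
  ψ = 0.5310: g = 0.00069, g' = -0.7404 → ψ = 0.5319
Converged at ψ = 0.5319.
Then V = ψ·F = 0.5319·470 = 250.0 mol/h and L = F − V = 220.0 mol/h.

L = 220.0 mol/h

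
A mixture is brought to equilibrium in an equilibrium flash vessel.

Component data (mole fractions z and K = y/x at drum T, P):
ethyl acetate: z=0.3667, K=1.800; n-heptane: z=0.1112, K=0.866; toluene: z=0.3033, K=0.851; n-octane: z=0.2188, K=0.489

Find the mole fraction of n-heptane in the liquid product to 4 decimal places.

Material balance + equilibrium reduce to Σ zᵢ(Kᵢ−1)/(1+ψ(Kᵢ−1)) = 0.
g(0) = ΣzᵢKᵢ − 1 = 0.1215 and g(1) = 1 − Σzᵢ/Kᵢ = -0.1360, so a root lies in (0, 1).
Iterate (Newton) starting at ψ = 0.34:
  ψ = 0.3400: g = 0.03210, g' = -0.2384 → ψ = 0.4746
  ψ = 0.4746: g = 0.00047, g' = -0.2329 → ψ = 0.4767
Converged at ψ = 0.4767.
Compositions from xᵢ = zᵢ/(1+ψ(Kᵢ−1)), yᵢ = Kᵢxᵢ:
  ethyl acetate: x = 0.2655, y = 0.4778
  n-heptane: x = 0.1188, y = 0.1029
  toluene: x = 0.3265, y = 0.2778
  n-octane: x = 0.2893, y = 0.1414

x_n-heptane = 0.1188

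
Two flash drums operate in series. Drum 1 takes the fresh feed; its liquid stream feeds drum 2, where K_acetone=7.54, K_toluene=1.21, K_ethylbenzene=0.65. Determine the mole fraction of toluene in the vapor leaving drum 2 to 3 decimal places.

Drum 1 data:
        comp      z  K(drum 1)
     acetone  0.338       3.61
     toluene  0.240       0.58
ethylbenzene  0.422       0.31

Drum 1:
Material balance + equilibrium reduce to Σ zᵢ(Kᵢ−1)/(1+ψ₁(Kᵢ−1)) = 0.
Feasibility: ΣzᵢKᵢ = 1.490, Σzᵢ/Kᵢ = 1.869 — both > 1, two phases present.
Newton iteration, ψ₁⁰ = 0.5:
  ψ₁ = 0.500: g = -0.1894, g' = -0.970 → ψ₁ = 0.305
  ψ₁ = 0.305: g = 0.0072, g' = -1.092 → ψ₁ = 0.311
Converged at ψ₁ = 0.311.
Drum-1 compositions:
  acetone: x = 0.187, y = 0.673
  toluene: x = 0.276, y = 0.160
  ethylbenzene: x = 0.537, y = 0.167
Drum-2 feed = drum-1 liquid: z₂ = (0.1865, 0.2761, 0.5374).
Drum 2:
Rachford–Rice: g(ψ₂) = Σ zᵢ(Kᵢ−1)/(1+ψ₂(Kᵢ−1)) = 0.
Check two-phase: ΣzᵢKᵢ = 2.090 > 1 and Σzᵢ/Kᵢ = 1.080 > 1, so g(0) = 1.090 > 0 and g(1) = -0.080 < 0.
Iterate (Newton) starting at ψ₂ = 0.5:
  ψ₂ = 0.500: g = 0.1101, g' = -0.544 → ψ₂ = 0.702
  ψ₂ = 0.702: g = 0.0192, g' = -0.380 → ψ₂ = 0.753
  ψ₂ = 0.753: g = 0.0006, g' = -0.358 → ψ₂ = 0.754
Converged at ψ₂ = 0.754.
  acetone: x = 0.031, y = 0.237
  toluene: x = 0.238, y = 0.288
  ethylbenzene: x = 0.730, y = 0.475

y_toluene (drum 2) = 0.288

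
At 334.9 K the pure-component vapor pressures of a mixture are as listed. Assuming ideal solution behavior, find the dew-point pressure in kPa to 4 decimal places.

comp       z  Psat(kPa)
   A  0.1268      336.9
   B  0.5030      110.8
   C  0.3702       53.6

Pdew = 84.5823 kPa

At the dew point ψ → 1, so Σzᵢ/Kᵢ = 1 with Kᵢ = Pᵢˢᵃᵗ/P ⇒ 1/P = Σzᵢ/Pᵢˢᵃᵗ.
1/P = 0.1268/336.9 + 0.5030/110.8 + 0.3702/53.6 = 0.0118228 ⇒ P = 84.5823 kPa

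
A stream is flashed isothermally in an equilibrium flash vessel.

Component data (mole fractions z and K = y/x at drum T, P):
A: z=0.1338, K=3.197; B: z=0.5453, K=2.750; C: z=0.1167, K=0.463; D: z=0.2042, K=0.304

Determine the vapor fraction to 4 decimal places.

Iterate (Newton) starting at ψ = 0.46:
  ψ = 0.4600: g = 0.38261, g' = -0.9457 → ψ = 0.8646
  ψ = 0.8646: g = 0.00728, g' = -1.0822 → ψ = 0.8713
Converged at ψ = 0.8713.

ψ = 0.8713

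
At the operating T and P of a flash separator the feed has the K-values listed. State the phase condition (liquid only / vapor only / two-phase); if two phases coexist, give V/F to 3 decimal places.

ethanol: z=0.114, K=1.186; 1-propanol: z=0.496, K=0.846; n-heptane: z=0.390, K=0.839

liquid only

ΣzᵢKᵢ = 0.882; Σzᵢ/Kᵢ = 1.147.
Since ΣzᵢKᵢ < 1 the mixture is below its bubble point — single liquid phase.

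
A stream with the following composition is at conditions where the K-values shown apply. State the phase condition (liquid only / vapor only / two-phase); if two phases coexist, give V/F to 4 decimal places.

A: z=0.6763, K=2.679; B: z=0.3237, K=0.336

two-phase, V/F = 0.8257

ΣzᵢKᵢ = 1.9206; Σzᵢ/Kᵢ = 1.2158.
Both exceed 1, so a two-phase solution exists.
Rachford–Rice: g(ψ) = Σ zᵢ(Kᵢ−1)/(1+ψ(Kᵢ−1)) = 0.
Binary case is linear: z₁(K₁−1)(1+ψ(K₂−1)) + z₂(K₂−1)(1+ψ(K₁−1)) = 0
⇒ ψ = [z₁(K₁−1)+z₂(K₂−1)] / [−(K₁−1)(K₂−1)] = 0.92057/1.11486 = 0.8257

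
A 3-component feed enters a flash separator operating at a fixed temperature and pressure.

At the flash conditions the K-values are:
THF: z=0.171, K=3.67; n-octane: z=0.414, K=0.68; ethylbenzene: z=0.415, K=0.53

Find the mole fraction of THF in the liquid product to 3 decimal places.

Let ψ = V/F and solve Σ zᵢ(Kᵢ−1)/(1+ψ(Kᵢ−1)) = 0.
Feasibility: ΣzᵢKᵢ = 1.129, Σzᵢ/Kᵢ = 1.438 — both > 1, two phases present.
Iterate (Newton) starting at ψ = 0.31:
  ψ = 0.310: g = -0.1256, g' = -0.543 → ψ = 0.079
  ψ = 0.079: g = 0.0389, g' = -0.976 → ψ = 0.118
  ψ = 0.118: g = 0.0026, g' = -0.852 → ψ = 0.122
Converged at ψ = 0.122.
Compositions from xᵢ = zᵢ/(1+ψ(Kᵢ−1)), yᵢ = Kᵢxᵢ:
  THF: x = 0.129, y = 0.474
  n-octane: x = 0.431, y = 0.293
  ethylbenzene: x = 0.440, y = 0.233

x_THF = 0.129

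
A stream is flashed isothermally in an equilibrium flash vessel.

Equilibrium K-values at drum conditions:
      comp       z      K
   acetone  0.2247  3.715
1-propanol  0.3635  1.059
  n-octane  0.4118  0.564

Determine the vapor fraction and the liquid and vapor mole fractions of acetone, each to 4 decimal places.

Let ψ = V/F and solve Σ zᵢ(Kᵢ−1)/(1+ψ(Kᵢ−1)) = 0.
Check two-phase: ΣzᵢKᵢ = 1.4520 > 1 and Σzᵢ/Kᵢ = 1.1339 > 1, so g(0) = 0.4520 > 0 and g(1) = -0.1339 < 0.
Iterate (Newton) starting at ψ = 0.5:
  ψ = 0.5000: g = 0.05001, g' = -0.4272 → ψ = 0.6171
  ψ = 0.6171: g = 0.00310, g' = -0.3791 → ψ = 0.6252
  ψ = 0.6252: g = 0.00001, g' = -0.3768 → ψ = 0.6253
Converged at ψ = 0.6253.
Compositions from xᵢ = zᵢ/(1+ψ(Kᵢ−1)), yᵢ = Kᵢxᵢ:
  acetone: x = 0.0833, y = 0.3094
  1-propanol: x = 0.3506, y = 0.3713
  n-octane: x = 0.5661, y = 0.3193

ψ = 0.6253, x_acetone = 0.0833, y_acetone = 0.3094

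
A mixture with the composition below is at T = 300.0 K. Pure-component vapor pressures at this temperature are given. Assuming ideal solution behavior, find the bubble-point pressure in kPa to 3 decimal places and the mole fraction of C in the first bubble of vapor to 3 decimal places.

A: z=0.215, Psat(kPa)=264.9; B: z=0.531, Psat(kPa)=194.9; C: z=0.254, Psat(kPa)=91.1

Pbub = 183.585 kPa, y_C = 0.126

At the bubble point ψ → 0, so ΣzᵢKᵢ = 1 with Kᵢ = Pᵢˢᵃᵗ/P ⇒ P = ΣzᵢPᵢˢᵃᵗ.
P = 0.215·264.9 + 0.531·194.9 + 0.254·91.1 = 183.585 kPa
yᵢ = zᵢPᵢˢᵃᵗ/P ⇒ y_C = 0.254·91.1/183.585 = 0.126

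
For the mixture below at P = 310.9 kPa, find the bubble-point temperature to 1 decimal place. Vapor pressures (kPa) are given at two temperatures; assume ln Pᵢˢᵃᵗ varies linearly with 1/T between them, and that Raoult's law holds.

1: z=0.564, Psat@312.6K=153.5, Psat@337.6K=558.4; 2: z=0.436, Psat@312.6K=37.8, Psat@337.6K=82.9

Bubble-point temperature: ΣzᵢPᵢˢᵃᵗ(T) = P. Interpolate ln Pᵢˢᵃᵗ = aᵢ + bᵢ/T.
  T = 312.6 K: ΣzᵢPᵢˢᵃᵗ = 103.05 kPa
  T = 337.6 K: ΣzᵢPᵢˢᵃᵗ = 351.08 kPa
  T = 325.1 K: ΣzᵢPᵢˢᵃᵗ = 194.05 kPa
  T = 331.4 K: ΣzᵢPᵢˢᵃᵗ = 262.90 kPa
  T = 334.5 K: ΣzᵢPᵢˢᵃᵗ = 304.17 kPa
  T = 336.1 K: ΣzᵢPᵢˢᵃᵗ = 327.63 kPa
Interpolating between 334.5 K and 336.1 K gives T ≈ 335.0 K.

T = 335.0 K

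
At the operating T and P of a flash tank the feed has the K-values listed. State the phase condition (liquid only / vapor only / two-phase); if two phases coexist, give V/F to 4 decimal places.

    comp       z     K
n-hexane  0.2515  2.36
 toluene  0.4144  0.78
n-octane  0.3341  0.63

ΣzᵢKᵢ = 1.1273; Σzᵢ/Kᵢ = 1.1682.
Both exceed 1, so a two-phase solution exists.
Material balance + equilibrium reduce to Σ zᵢ(Kᵢ−1)/(1+ψ(Kᵢ−1)) = 0.
Newton–Raphson from ψ = 0.47:
  ψ = 0.4700: g = -0.04266, g' = -0.2651 → ψ = 0.3091
  ψ = 0.3091: g = 0.00341, g' = -0.3120 → ψ = 0.3200
  ψ = 0.3200: g = 0.00002, g' = -0.3079 → ψ = 0.3201
Converged at ψ = 0.3201.

two-phase, V/F = 0.3201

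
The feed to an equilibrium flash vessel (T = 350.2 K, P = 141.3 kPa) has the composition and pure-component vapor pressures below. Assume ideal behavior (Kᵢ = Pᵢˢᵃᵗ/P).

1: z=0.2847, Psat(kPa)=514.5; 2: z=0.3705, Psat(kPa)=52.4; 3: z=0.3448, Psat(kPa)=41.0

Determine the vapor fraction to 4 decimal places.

ψ = 0.1552

Raoult's law: Kᵢ = Pᵢˢᵃᵗ/P = Pᵢˢᵃᵗ/141.3.
  K_1 = 514.5/141.3 = 3.641189, K_2 = 52.4/141.3 = 0.370842, K_3 = 41.0/141.3 = 0.290163
Rachford–Rice: g(ψ) = Σ zᵢ(Kᵢ−1)/(1+ψ(Kᵢ−1)) = 0.
Feasibility: ΣzᵢKᵢ = 1.2741, Σzᵢ/Kᵢ = 2.2656 — both > 1, two phases present.
Newton–Raphson from ψ = 0.52:
  ψ = 0.5200: g = -0.41758, g' = -1.1130 → ψ = 0.1448
  ψ = 0.1448: g = 0.01463, g' = -1.4324 → ψ = 0.1550
  ψ = 0.1550: g = 0.00017, g' = -1.3991 → ψ = 0.1552
Converged at ψ = 0.1552.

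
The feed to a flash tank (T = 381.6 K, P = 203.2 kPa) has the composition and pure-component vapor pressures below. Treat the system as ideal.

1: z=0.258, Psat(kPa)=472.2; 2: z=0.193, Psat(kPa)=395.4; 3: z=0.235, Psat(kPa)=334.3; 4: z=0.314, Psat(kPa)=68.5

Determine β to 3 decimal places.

β = 0.704

Raoult's law: Kᵢ = Pᵢˢᵃᵗ/P = Pᵢˢᵃᵗ/203.2.
  K_1 = 472.2/203.2 = 2.32382, K_2 = 395.4/203.2 = 1.94587, K_3 = 334.3/203.2 = 1.64518, K_4 = 68.5/203.2 = 0.33711
Let β = V/F and solve Σ zᵢ(Kᵢ−1)/(1+β(Kᵢ−1)) = 0.
Feasibility: ΣzᵢKᵢ = 1.468, Σzᵢ/Kᵢ = 1.285 — both > 1, two phases present.
Newton–Raphson from β = 0.44:
  β = 0.440: g = 0.1690, g' = -0.601 → β = 0.721
  β = 0.721: g = -0.0120, g' = -0.731 → β = 0.705
  β = 0.705: g = -0.0001, g' = -0.715 → β = 0.704
Converged at β = 0.704.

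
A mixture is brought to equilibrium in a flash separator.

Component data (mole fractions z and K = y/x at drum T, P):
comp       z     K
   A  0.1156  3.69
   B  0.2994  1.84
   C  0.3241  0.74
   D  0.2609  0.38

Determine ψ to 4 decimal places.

ψ = 0.4568

Iterate (Newton) starting at ψ = 0.5:
  ψ = 0.5000: g = -0.02157, g' = -0.4965 → ψ = 0.4565
  ψ = 0.4565: g = 0.00011, g' = -0.5022 → ψ = 0.4568
Converged at ψ = 0.4568.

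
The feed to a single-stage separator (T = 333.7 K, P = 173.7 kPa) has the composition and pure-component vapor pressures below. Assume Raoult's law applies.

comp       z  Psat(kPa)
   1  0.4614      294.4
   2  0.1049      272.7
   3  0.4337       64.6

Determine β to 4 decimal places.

β = 0.2555

Raoult's law: Kᵢ = Pᵢˢᵃᵗ/P = Pᵢˢᵃᵗ/173.7.
  K_1 = 294.4/173.7 = 1.694876, K_2 = 272.7/173.7 = 1.569948, K_3 = 64.6/173.7 = 0.371906
Rachford–Rice: g(β) = Σ zᵢ(Kᵢ−1)/(1+β(Kᵢ−1)) = 0.
Feasibility: ΣzᵢKᵢ = 1.1080, Σzᵢ/Kᵢ = 1.5052 — both > 1, two phases present.
Iterate (Newton) starting at β = 0.5:
  β = 0.5000: g = -0.11265, g' = -0.5070 → β = 0.2778
  β = 0.2778: g = -0.00963, g' = -0.4330 → β = 0.2556
  β = 0.2556: g = -0.00004, g' = -0.4294 → β = 0.2555
Converged at β = 0.2555.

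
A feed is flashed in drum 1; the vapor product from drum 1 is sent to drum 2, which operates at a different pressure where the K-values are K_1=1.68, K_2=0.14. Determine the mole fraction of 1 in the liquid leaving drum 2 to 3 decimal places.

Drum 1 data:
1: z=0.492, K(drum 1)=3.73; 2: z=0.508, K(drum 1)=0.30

x_1 (drum 2) = 0.558

Drum 1:
Newton iteration, ψ₁⁰ = 0.5:
  ψ₁ = 0.500: g = 0.0209, g' = -1.245 → ψ₁ = 0.517
Converged at ψ₁ = 0.517.
Drum-1 compositions:
  1: x = 0.204, y = 0.761
  2: x = 0.796, y = 0.239
Drum-2 feed = drum-1 vapor: z₂ = (0.7612, 0.2388).
Drum 2:
Let ψ₂ = V/F and solve Σ zᵢ(Kᵢ−1)/(1+ψ₂(Kᵢ−1)) = 0.
g(0) = ΣzᵢKᵢ − 1 = 0.312 and g(1) = 1 − Σzᵢ/Kᵢ = -1.159, so a root lies in (0, 1).
Binary case is linear: z₁(K₁−1)(1+ψ₂(K₂−1)) + z₂(K₂−1)(1+ψ₂(K₁−1)) = 0
⇒ ψ₂ = [z₁(K₁−1)+z₂(K₂−1)] / [−(K₁−1)(K₂−1)] = 0.3123/0.5848 = 0.534
  1: x = 0.558, y = 0.938
  2: x = 0.442, y = 0.062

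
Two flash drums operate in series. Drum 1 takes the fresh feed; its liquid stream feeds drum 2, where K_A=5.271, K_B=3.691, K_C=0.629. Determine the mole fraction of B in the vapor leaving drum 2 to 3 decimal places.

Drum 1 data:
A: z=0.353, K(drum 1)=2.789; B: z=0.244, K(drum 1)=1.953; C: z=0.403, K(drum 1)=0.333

y_B (drum 2) = 0.203

Drum 1:
Material balance + equilibrium reduce to Σ zᵢ(Kᵢ−1)/(1+ψ₁(Kᵢ−1)) = 0.
Feasibility: ΣzᵢKᵢ = 1.595, Σzᵢ/Kᵢ = 1.462 — both > 1, two phases present.
Newton iteration, ψ₁⁰ = 0.37:
  ψ₁ = 0.370: g = 0.1950, g' = -0.846 → ψ₁ = 0.600
  ψ₁ = 0.600: g = 0.0040, g' = -0.851 → ψ₁ = 0.605
Converged at ψ₁ = 0.605.
Drum-1 compositions:
  A: x = 0.170, y = 0.473
  B: x = 0.155, y = 0.302
  C: x = 0.676, y = 0.225
Drum-2 feed = drum-1 liquid: z₂ = (0.1695, 0.1548, 0.6757).
Drum 2:
Let ψ₂ = V/F and solve Σ zᵢ(Kᵢ−1)/(1+ψ₂(Kᵢ−1)) = 0.
Check two-phase: ΣzᵢKᵢ = 1.890 > 1 and Σzᵢ/Kᵢ = 1.148 > 1, so g(0) = 0.890 > 0 and g(1) = -0.148 < 0.
Newton–Raphson from ψ₂ = 0.5:
  ψ₂ = 0.500: g = 0.1006, g' = -0.658 → ψ₂ = 0.653
  ψ₂ = 0.653: g = 0.0113, g' = -0.525 → ψ₂ = 0.674
  ψ₂ = 0.674: g = 0.0001, g' = -0.512 → ψ₂ = 0.675
Converged at ψ₂ = 0.675.
  A: x = 0.044, y = 0.230
  B: x = 0.055, y = 0.203
  C: x = 0.901, y = 0.567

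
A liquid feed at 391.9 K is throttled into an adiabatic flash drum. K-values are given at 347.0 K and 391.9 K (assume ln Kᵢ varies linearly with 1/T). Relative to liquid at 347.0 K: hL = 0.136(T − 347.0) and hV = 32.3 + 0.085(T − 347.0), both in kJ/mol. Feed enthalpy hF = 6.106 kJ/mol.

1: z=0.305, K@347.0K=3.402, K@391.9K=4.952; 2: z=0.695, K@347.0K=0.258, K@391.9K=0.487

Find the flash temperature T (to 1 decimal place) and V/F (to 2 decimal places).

Adiabatic flash: solve Rachford–Rice at each trial T, then check hF = ψ·hV(T) + (1−ψ)·hL(T).
  T = 347.0 K: K = (3.402, 0.258), RR gives ψ = 0.122, H_out = 3.931 kJ/mol
  T = 391.9 K: K = (4.952, 0.487), RR gives ψ = 0.419, H_out = 18.671 kJ/mol
  T = 369.4 K: K = (4.150, 0.361), RR gives ψ = 0.257, H_out = 11.046 kJ/mol
  T = 358.2 K: K = (3.769, 0.307), RR gives ψ = 0.189, H_out = 7.521 kJ/mol
  T = 352.6 K: K = (3.584, 0.282), RR gives ψ = 0.156, H_out = 5.745 kJ/mol
  T = 355.4 K: K = (3.676, 0.294), RR gives ψ = 0.172, H_out = 6.636 kJ/mol
  T = 354.0 K: K = (3.630, 0.288), RR gives ψ = 0.164, H_out = 6.191 kJ/mol
Linear interpolation between T = 352.6 (H_out = 5.745) and T = 354.0 (H_out = 6.191) on hF = 6.106 gives T ≈ 353.7 K, at which ψ = 0.16.

T = 353.7 K, V/F = 0.16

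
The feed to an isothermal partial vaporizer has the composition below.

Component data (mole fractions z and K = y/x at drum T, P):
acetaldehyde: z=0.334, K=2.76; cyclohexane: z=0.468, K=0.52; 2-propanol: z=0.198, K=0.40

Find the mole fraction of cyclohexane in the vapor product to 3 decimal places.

y_cyclohexane = 0.279

Rachford–Rice: g(β) = Σ zᵢ(Kᵢ−1)/(1+β(Kᵢ−1)) = 0.
g(0) = ΣzᵢKᵢ − 1 = 0.244 and g(1) = 1 − Σzᵢ/Kᵢ = -0.516, so a root lies in (0, 1).
Newton–Raphson from β = 0.5:
  β = 0.500: g = -0.1526, g' = -0.625 → β = 0.256
  β = 0.256: g = 0.0089, g' = -0.732 → β = 0.268
Converged at β = 0.268.
Compositions from xᵢ = zᵢ/(1+β(Kᵢ−1)), yᵢ = Kᵢxᵢ:
  acetaldehyde: x = 0.227, y = 0.626
  cyclohexane: x = 0.537, y = 0.279
  2-propanol: x = 0.236, y = 0.094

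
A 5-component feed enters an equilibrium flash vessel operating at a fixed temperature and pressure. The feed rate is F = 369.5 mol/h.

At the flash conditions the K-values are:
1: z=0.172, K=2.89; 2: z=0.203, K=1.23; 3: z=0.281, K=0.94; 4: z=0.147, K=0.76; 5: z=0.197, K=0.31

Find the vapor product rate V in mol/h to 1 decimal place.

Newton iteration, β⁰ = 0.5:
  β = 0.500: g = -0.0560, g' = -0.402 → β = 0.361
  β = 0.361: g = -0.0004, g' = -0.404 → β = 0.360
Converged at β = 0.360.
Then V = β·F = 0.3597·369.5 = 132.9 mol/h and L = F − V = 236.6 mol/h.

V = 132.9 mol/h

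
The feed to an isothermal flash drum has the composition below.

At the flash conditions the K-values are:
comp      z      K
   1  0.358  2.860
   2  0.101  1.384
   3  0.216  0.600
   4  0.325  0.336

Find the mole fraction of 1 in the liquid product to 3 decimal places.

x_1 = 0.200

Material balance + equilibrium reduce to Σ zᵢ(Kᵢ−1)/(1+V/F(Kᵢ−1)) = 0.
g(0) = ΣzᵢKᵢ − 1 = 0.402 and g(1) = 1 − Σzᵢ/Kᵢ = -0.525, so a root lies in (0, 1).
Newton iteration, V/F⁰ = 0.34:
  V/F = 0.340: g = 0.0635, g' = -0.762 → V/F = 0.423
  V/F = 0.423: g = 0.0017, g' = -0.726 → V/F = 0.426
Converged at V/F = 0.426.
Compositions from xᵢ = zᵢ/(1+V/F(Kᵢ−1)), yᵢ = Kᵢxᵢ:
  1: x = 0.200, y = 0.571
  2: x = 0.087, y = 0.120
  3: x = 0.260, y = 0.156
  4: x = 0.453, y = 0.152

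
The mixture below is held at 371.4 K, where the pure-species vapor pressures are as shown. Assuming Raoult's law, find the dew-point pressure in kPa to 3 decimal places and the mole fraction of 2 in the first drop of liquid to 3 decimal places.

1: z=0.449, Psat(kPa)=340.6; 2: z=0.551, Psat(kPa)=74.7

At the dew point ψ → 1, so Σzᵢ/Kᵢ = 1 with Kᵢ = Pᵢˢᵃᵗ/P ⇒ 1/P = Σzᵢ/Pᵢˢᵃᵗ.
1/P = 0.449/340.6 + 0.551/74.7 = 0.008694 ⇒ P = 115.016 kPa
xᵢ = zᵢP/Pᵢˢᵃᵗ ⇒ x_2 = 0.551·115.016/74.7 = 0.848

Pdew = 115.016 kPa, x_2 = 0.848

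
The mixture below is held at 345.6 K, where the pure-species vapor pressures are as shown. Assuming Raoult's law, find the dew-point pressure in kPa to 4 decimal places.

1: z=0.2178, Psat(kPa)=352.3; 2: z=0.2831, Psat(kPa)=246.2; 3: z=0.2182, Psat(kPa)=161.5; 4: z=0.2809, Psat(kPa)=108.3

At the dew point ψ → 1, so Σzᵢ/Kᵢ = 1 with Kᵢ = Pᵢˢᵃᵗ/P ⇒ 1/P = Σzᵢ/Pᵢˢᵃᵗ.
1/P = 0.2178/352.3 + 0.2831/246.2 + 0.2182/161.5 + 0.2809/108.3 = 0.0057129 ⇒ P = 175.0423 kPa

Pdew = 175.0423 kPa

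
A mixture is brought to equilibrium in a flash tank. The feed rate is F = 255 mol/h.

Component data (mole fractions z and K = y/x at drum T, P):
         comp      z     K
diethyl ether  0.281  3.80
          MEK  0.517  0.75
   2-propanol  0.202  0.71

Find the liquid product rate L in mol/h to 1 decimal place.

Newton–Raphson from ψ = 0.32:
  ψ = 0.320: g = 0.2099, g' = -0.672 → ψ = 0.633
  ψ = 0.633: g = 0.0587, g' = -0.358 → ψ = 0.796
  ψ = 0.796: g = 0.0060, g' = -0.290 → ψ = 0.817
Converged at ψ = 0.817.
Then V = ψ·F = 0.8175·255 = 208.5 mol/h and L = F − V = 46.5 mol/h.

L = 46.5 mol/h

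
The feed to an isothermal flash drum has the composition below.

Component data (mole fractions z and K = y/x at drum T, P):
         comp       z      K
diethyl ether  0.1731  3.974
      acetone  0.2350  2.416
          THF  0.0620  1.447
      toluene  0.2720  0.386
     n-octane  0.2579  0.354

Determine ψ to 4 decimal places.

Material balance + equilibrium reduce to Σ zᵢ(Kᵢ−1)/(1+ψ(Kᵢ−1)) = 0.
Check two-phase: ΣzᵢKᵢ = 1.5417 > 1 and Σzᵢ/Kᵢ = 1.6169 > 1, so g(0) = 0.5417 > 0 and g(1) = -0.6169 < 0.
Iterate (Newton) starting at ψ = 0.5:
  ψ = 0.5000: g = -0.06261, g' = -0.8657 → ψ = 0.4277
  ψ = 0.4277: g = 0.00043, g' = -0.8822 → ψ = 0.4282
Converged at ψ = 0.4282.

ψ = 0.4282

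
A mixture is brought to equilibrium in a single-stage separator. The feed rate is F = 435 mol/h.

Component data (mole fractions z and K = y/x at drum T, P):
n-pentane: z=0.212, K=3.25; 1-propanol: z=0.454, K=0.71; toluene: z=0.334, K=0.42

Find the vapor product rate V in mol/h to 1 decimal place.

Newton–Raphson from ψ = 0.5:
  ψ = 0.500: g = -0.2024, g' = -0.513 → ψ = 0.105
  ψ = 0.105: g = 0.0434, g' = -0.869 → ψ = 0.155
  ψ = 0.155: g = 0.0027, g' = -0.767 → ψ = 0.159
Converged at ψ = 0.159.
Then V = ψ·F = 0.1589·435 = 69.1 mol/h and L = F − V = 365.9 mol/h.

V = 69.1 mol/h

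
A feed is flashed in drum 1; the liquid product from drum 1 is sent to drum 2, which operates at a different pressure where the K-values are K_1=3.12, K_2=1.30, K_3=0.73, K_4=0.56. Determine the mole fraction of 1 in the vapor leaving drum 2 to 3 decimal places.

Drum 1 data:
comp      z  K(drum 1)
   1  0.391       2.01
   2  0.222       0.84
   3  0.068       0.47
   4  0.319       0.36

y_1 (drum 2) = 0.350

Drum 1:
Rachford–Rice: g(ψ₁) = Σ zᵢ(Kᵢ−1)/(1+ψ₁(Kᵢ−1)) = 0.
Check two-phase: ΣzᵢKᵢ = 1.119 > 1 and Σzᵢ/Kᵢ = 1.490 > 1, so g(0) = 0.119 > 0 and g(1) = -0.490 < 0.
Iterate (Newton) starting at ψ₁ = 0.57:
  ψ₁ = 0.570: g = -0.1615, g' = -0.531 → ψ₁ = 0.266
  ψ₁ = 0.266: g = -0.0136, g' = -0.470 → ψ₁ = 0.237
Converged at ψ₁ = 0.237.
Drum-1 compositions:
  1: x = 0.316, y = 0.634
  2: x = 0.231, y = 0.194
  3: x = 0.078, y = 0.037
  4: x = 0.376, y = 0.135
Drum-2 feed = drum-1 liquid: z₂ = (0.3156, 0.2307, 0.0778, 0.3759).
Drum 2:
Iterate (Newton) starting at ψ₂ = 0.6:
  ψ₂ = 0.600: g = 0.1033, g' = -0.432 → ψ₂ = 0.839
  ψ₂ = 0.839: g = 0.0067, g' = -0.389 → ψ₂ = 0.856
Converged at ψ₂ = 0.856.
  1: x = 0.112, y = 0.350
  2: x = 0.184, y = 0.239
  3: x = 0.101, y = 0.074
  4: x = 0.603, y = 0.338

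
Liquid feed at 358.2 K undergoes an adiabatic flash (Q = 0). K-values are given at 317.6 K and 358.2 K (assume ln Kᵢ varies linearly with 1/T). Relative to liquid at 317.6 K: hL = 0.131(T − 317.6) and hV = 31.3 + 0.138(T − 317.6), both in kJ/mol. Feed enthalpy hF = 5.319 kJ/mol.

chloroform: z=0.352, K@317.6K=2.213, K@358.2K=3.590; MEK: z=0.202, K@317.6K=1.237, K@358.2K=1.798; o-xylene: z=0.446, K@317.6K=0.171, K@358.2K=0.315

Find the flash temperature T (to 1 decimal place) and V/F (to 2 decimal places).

Adiabatic flash: solve Rachford–Rice at each trial T, then check hF = ψ·hV(T) + (1−ψ)·hL(T).
  T = 317.6 K: K = (2.213, 1.237, 0.171), RR gives ψ = 0.131, H_out = 4.104 kJ/mol
  T = 358.2 K: K = (3.590, 1.798, 0.315), RR gives ψ = 0.548, H_out = 22.623 kJ/mol
  T = 337.9 K: K = (2.860, 1.508, 0.236), RR gives ψ = 0.370, H_out = 14.278 kJ/mol
  T = 327.8 K: K = (2.527, 1.371, 0.202), RR gives ψ = 0.265, H_out = 9.640 kJ/mol
  T = 322.7 K: K = (2.367, 1.303, 0.186), RR gives ψ = 0.203, H_out = 7.017 kJ/mol
  T = 320.1 K: K = (2.288, 1.269, 0.178), RR gives ψ = 0.168, H_out = 5.575 kJ/mol
  T = 318.9 K: K = (2.252, 1.254, 0.175), RR gives ψ = 0.150, H_out = 4.880 kJ/mol
Linear interpolation between T = 318.9 (H_out = 4.880) and T = 320.1 (H_out = 5.575) on hF = 5.319 gives T ≈ 319.7 K, at which ψ = 0.16.

T = 319.7 K, V/F = 0.16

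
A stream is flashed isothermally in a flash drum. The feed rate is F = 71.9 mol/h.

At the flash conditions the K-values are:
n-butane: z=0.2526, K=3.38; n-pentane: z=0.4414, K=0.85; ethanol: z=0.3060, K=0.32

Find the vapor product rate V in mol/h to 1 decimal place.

V = 23.6 mol/h

Rachford–Rice: g(V/F) = Σ zᵢ(Kᵢ−1)/(1+V/F(Kᵢ−1)) = 0.
g(0) = ΣzᵢKᵢ − 1 = 0.3269 and g(1) = 1 − Σzᵢ/Kᵢ = -0.5503, so a root lies in (0, 1).
Newton–Raphson from V/F = 0.56:
  V/F = 0.5600: g = -0.15062, g' = -0.6438 → V/F = 0.3261
  V/F = 0.3261: g = 0.00153, g' = -0.6982 → V/F = 0.3282
Converged at V/F = 0.3283.
Then V = V/F·F = 0.3283·71.9 = 23.6 mol/h and L = F − V = 48.3 mol/h.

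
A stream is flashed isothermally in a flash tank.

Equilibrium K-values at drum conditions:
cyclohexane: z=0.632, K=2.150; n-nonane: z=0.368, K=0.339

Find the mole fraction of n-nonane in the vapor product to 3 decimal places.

Rachford–Rice: g(V/F) = Σ zᵢ(Kᵢ−1)/(1+V/F(Kᵢ−1)) = 0.
Check two-phase: ΣzᵢKᵢ = 1.484 > 1 and Σzᵢ/Kᵢ = 1.379 > 1, so g(0) = 0.484 > 0 and g(1) = -0.379 < 0.
Binary case is linear: z₁(K₁−1)(1+V/F(K₂−1)) + z₂(K₂−1)(1+V/F(K₁−1)) = 0
⇒ V/F = [z₁(K₁−1)+z₂(K₂−1)] / [−(K₁−1)(K₂−1)] = 0.4836/0.7601 = 0.636
Compositions from xᵢ = zᵢ/(1+V/F(Kᵢ−1)), yᵢ = Kᵢxᵢ:
  cyclohexane: x = 0.365, y = 0.785
  n-nonane: x = 0.635, y = 0.215

y_n-nonane = 0.215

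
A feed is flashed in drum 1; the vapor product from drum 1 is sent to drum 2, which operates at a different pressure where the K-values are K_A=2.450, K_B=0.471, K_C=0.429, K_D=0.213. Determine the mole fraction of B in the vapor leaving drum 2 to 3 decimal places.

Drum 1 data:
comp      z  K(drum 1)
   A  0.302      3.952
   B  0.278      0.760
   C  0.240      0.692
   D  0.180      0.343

Drum 1:
Material balance + equilibrium reduce to Σ zᵢ(Kᵢ−1)/(1+ψ₁(Kᵢ−1)) = 0.
g(0) = ΣzᵢKᵢ − 1 = 0.633 and g(1) = 1 − Σzᵢ/Kᵢ = -0.314, so a root lies in (0, 1).
Newton–Raphson from ψ₁ = 0.43:
  ψ₁ = 0.430: g = 0.0684, g' = -0.712 → ψ₁ = 0.526
  ψ₁ = 0.526: g = 0.0039, g' = -0.639 → ψ₁ = 0.532
Converged at ψ₁ = 0.532.
Drum-1 compositions:
  A: x = 0.117, y = 0.464
  B: x = 0.319, y = 0.242
  C: x = 0.287, y = 0.199
  D: x = 0.277, y = 0.095
Drum-2 feed = drum-1 vapor: z₂ = (0.4642, 0.2422, 0.1986, 0.0949).
Drum 2:
Let ψ₂ = V/F and solve Σ zᵢ(Kᵢ−1)/(1+ψ₂(Kᵢ−1)) = 0.
Feasibility: ΣzᵢKᵢ = 1.357, Σzᵢ/Kᵢ = 1.612 — both > 1, two phases present.
Iterate (Newton) starting at ψ₂ = 0.5:
  ψ₂ = 0.500: g = -0.0659, g' = -0.740 → ψ₂ = 0.411
  ψ₂ = 0.411: g = -0.0005, g' = -0.733 → ψ₂ = 0.410
Converged at ψ₂ = 0.410.
  A: x = 0.291, y = 0.713
  B: x = 0.309, y = 0.146
  C: x = 0.259, y = 0.111
  D: x = 0.140, y = 0.030

y_B (drum 2) = 0.146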